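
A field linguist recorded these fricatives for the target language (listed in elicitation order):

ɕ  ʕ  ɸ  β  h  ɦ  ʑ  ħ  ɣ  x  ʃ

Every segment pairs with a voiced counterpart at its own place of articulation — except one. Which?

Bilabial: /ɸ/ ~ /β/
Alveolo-palatal: /ɕ/ ~ /ʑ/
Velar: /x/ ~ /ɣ/
Pharyngeal: /ħ/ ~ /ʕ/
Glottal: /h/ ~ /ɦ/
Postalveolar: only /ʃ/ (voiceless); no voiced partner.
So /ʃ/ is the unpaired segment.

/ʃ/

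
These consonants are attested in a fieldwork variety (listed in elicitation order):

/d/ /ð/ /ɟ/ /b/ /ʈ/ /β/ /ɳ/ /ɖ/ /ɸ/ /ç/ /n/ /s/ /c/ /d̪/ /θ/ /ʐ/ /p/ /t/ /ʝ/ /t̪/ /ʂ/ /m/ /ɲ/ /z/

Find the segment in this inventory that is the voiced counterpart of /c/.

/c/ is a voiceless palatal stop.
The voiced counterpart is a voiced palatal stop — in this inventory, /ɟ/.

/ɟ/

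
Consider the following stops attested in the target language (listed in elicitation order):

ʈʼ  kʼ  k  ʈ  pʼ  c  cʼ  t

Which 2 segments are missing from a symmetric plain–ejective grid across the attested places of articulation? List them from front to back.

bilabial: plain —, ejective /pʼ/.
alveolar: plain /t/, ejective —.
retroflex: plain /ʈ/, ejective /ʈʼ/.
palatal: plain /c/, ejective /cʼ/.
velar: plain /k/, ejective /kʼ/.
Gaps, from front to back: bilabial lacks plain (/p/); alveolar lacks ejective (/tʼ/).

/p/, /tʼ/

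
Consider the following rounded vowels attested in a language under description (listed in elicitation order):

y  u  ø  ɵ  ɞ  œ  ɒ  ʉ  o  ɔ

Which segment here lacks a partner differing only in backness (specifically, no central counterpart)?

High: /y/ ~ /ʉ/ ~ /u/
High-mid: /ø/ ~ /ɵ/ ~ /o/
Low-mid: /œ/ ~ /ɞ/ ~ /ɔ/
Low: only /ɒ/ (back); no central partner.
So /ɒ/ is the unpaired segment.

/ɒ/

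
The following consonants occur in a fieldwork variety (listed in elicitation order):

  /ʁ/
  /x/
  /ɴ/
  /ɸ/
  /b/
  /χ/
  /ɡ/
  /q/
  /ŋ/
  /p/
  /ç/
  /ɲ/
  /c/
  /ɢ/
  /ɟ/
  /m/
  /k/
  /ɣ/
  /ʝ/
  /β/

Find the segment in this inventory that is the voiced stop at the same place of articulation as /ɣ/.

/ɡ/

/ɣ/ is a voiced velar fricative.
The voiced stop at the same place is a voiced velar stop — in this inventory, /ɡ/.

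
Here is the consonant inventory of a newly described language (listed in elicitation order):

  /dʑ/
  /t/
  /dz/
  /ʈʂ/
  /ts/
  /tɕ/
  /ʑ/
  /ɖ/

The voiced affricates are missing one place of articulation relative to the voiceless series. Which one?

alveolar: voiceless /ts/, voiced /dz/.
retroflex: voiceless /ʈʂ/, voiced —.
alveolo-palatal: voiceless /tɕ/, voiced /dʑ/.
Every place of articulation has a voiced member except retroflex, where /ɖʐ/ would be expected.

retroflex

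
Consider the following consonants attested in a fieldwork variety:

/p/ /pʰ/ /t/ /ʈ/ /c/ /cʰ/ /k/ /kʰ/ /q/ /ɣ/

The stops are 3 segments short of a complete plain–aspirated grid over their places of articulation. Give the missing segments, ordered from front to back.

place of articulation  plain     aspirated
bilabial          p         pʰ      
alveolar          t         —       
retroflex         ʈ         —       
palatal           c         cʰ      
velar             k         kʰ      
uvular            q         —       
Gaps, from front to back: alveolar lacks aspirated (/tʰ/); retroflex lacks aspirated (/ʈʰ/); uvular lacks aspirated (/qʰ/).

/tʰ/, /ʈʰ/, /qʰ/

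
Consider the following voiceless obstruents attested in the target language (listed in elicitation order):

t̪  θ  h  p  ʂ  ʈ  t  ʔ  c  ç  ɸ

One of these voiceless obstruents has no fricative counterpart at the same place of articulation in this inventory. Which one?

/t/

Bilabial: /p/ ~ /ɸ/
Dental: /t̪/ ~ /θ/
Retroflex: /ʈ/ ~ /ʂ/
Palatal: /c/ ~ /ç/
Glottal: /ʔ/ ~ /h/
Alveolar: only /t/ (stop); no fricative partner.
So /t/ is the unpaired segment.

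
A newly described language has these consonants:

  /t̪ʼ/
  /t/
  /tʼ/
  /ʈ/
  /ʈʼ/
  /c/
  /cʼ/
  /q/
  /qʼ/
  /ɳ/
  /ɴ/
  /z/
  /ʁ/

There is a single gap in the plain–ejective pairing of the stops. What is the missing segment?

/t̪/

place of articulation  plain     ejective
dental            —         t̪ʼ     
alveolar          t         tʼ      
retroflex         ʈ         ʈʼ      
palatal           c         cʼ      
uvular            q         qʼ      
The dental row has no plain member, so the gap is the plain dental stop /t̪/.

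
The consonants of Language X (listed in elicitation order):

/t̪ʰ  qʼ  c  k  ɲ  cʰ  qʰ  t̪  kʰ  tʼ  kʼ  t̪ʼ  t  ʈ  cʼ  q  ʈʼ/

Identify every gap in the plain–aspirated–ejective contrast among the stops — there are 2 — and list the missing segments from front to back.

dental: plain /t̪/, aspirated /t̪ʰ/, ejective /t̪ʼ/.
alveolar: plain /t/, aspirated —, ejective /tʼ/.
retroflex: plain /ʈ/, aspirated —, ejective /ʈʼ/.
palatal: plain /c/, aspirated /cʰ/, ejective /cʼ/.
velar: plain /k/, aspirated /kʰ/, ejective /kʼ/.
uvular: plain /q/, aspirated /qʰ/, ejective /qʼ/.
Gaps, from front to back: alveolar lacks aspirated (/tʰ/); retroflex lacks aspirated (/ʈʰ/).

/tʰ/, /ʈʰ/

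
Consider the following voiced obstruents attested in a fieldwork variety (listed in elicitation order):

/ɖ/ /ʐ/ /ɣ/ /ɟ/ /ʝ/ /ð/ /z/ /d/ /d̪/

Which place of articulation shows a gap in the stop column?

velar

dental: stop /d̪/, fricative /ð/.
alveolar: stop /d/, fricative /z/.
retroflex: stop /ɖ/, fricative /ʐ/.
palatal: stop /ɟ/, fricative /ʝ/.
velar: stop —, fricative /ɣ/.
Every place of articulation has a stop member except velar, where /ɡ/ would be expected.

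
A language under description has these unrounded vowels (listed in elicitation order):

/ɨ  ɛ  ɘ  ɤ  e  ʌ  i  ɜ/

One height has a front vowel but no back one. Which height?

Front: /i/ (high), /e/ (high-mid), /ɛ/ (low-mid).
Central: /ɨ/ (high), /ɘ/ (high-mid), /ɜ/ (low-mid).
Back: /ɤ/ (high-mid), /ʌ/ (low-mid).
Every height has a back member except high, where /ɯ/ would be expected.

high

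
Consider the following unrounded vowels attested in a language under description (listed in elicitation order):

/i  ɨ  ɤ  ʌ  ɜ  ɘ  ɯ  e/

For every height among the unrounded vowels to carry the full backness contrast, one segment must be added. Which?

/ɛ/

height            front     central   back    
high              i         ɨ         ɯ       
high-mid          e         ɘ         ɤ       
low-mid           —         ɜ         ʌ       
The low-mid row has no front member, so the gap is the low-mid front unrounded vowel /ɛ/.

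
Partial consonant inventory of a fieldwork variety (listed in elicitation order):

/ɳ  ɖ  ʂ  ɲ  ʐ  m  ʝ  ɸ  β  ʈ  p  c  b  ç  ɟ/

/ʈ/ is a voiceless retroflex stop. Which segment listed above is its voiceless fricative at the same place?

/ʂ/

The voiceless fricative at the same place is a voiceless retroflex fricative — in this inventory, /ʂ/.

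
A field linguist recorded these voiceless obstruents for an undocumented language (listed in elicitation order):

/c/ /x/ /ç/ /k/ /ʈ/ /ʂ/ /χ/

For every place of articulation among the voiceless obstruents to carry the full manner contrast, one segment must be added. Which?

/q/

place of articulation  stop      fricative
retroflex         ʈ         ʂ       
palatal           c         ç       
velar             k         x       
uvular            —         χ       
The uvular row has no stop member, so the gap is the uvular stop /q/.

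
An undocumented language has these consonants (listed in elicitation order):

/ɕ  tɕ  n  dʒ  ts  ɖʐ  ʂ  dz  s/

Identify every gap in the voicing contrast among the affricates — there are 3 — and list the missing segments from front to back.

/tʃ/, /ʈʂ/, /dʑ/

Voiceless: /ts/ (alveolar), /tɕ/ (alveolo-palatal).
Voiced: /dz/ (alveolar), /dʒ/ (postalveolar), /ɖʐ/ (retroflex).
Gaps, from front to back: postalveolar lacks voiceless (/tʃ/); retroflex lacks voiceless (/ʈʂ/); alveolo-palatal lacks voiced (/dʑ/).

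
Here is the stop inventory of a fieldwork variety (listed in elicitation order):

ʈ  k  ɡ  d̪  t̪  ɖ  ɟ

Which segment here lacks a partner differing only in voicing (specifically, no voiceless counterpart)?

Dental: /t̪/ ~ /d̪/
Retroflex: /ʈ/ ~ /ɖ/
Velar: /k/ ~ /ɡ/
Palatal: only /ɟ/ (voiced); no voiceless partner.
So /ɟ/ is the unpaired segment.

/ɟ/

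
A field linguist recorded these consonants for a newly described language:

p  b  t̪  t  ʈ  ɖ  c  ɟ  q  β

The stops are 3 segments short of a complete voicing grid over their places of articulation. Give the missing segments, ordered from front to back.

Voiceless: /p/ (bilabial), /t̪/ (dental), /t/ (alveolar), /ʈ/ (retroflex), /c/ (palatal), /q/ (uvular).
Voiced: /b/ (bilabial), /ɖ/ (retroflex), /ɟ/ (palatal).
Gaps, from front to back: dental lacks voiced (/d̪/); alveolar lacks voiced (/d/); uvular lacks voiced (/ɢ/).

/d̪/, /d/, /ɢ/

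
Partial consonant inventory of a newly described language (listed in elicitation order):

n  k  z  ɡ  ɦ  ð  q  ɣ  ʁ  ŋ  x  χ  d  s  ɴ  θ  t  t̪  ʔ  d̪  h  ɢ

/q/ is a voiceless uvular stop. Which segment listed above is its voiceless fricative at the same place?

/χ/

The voiceless fricative at the same place is a voiceless uvular fricative — in this inventory, /χ/.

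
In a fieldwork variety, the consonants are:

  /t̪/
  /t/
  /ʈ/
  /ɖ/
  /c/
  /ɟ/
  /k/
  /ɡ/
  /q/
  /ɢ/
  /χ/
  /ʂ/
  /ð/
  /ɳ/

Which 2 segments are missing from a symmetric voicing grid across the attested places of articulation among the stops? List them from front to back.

/d̪/, /d/

dental: voiceless /t̪/, voiced —.
alveolar: voiceless /t/, voiced —.
retroflex: voiceless /ʈ/, voiced /ɖ/.
palatal: voiceless /c/, voiced /ɟ/.
velar: voiceless /k/, voiced /ɡ/.
uvular: voiceless /q/, voiced /ɢ/.
Gaps, from front to back: dental lacks voiced (/d̪/); alveolar lacks voiced (/d/).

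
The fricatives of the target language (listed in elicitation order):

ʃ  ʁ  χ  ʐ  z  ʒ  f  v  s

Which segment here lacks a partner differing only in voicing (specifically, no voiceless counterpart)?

/ʐ/

Labiodental: /f/ ~ /v/
Alveolar: /s/ ~ /z/
Postalveolar: /ʃ/ ~ /ʒ/
Uvular: /χ/ ~ /ʁ/
Retroflex: only /ʐ/ (voiced); no voiceless partner.
So /ʐ/ is the unpaired segment.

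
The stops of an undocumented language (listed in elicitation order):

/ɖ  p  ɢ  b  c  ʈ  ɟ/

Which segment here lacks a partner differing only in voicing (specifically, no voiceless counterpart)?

/ɢ/

Bilabial: /p/ ~ /b/
Retroflex: /ʈ/ ~ /ɖ/
Palatal: /c/ ~ /ɟ/
Uvular: only /ɢ/ (voiced); no voiceless partner.
So /ɢ/ is the unpaired segment.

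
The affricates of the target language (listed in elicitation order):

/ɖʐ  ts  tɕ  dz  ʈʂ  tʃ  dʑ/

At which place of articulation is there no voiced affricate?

postalveolar

place of articulation  voiceless  voiced  
alveolar          ts        dz      
postalveolar      tʃ        —       
retroflex         ʈʂ        ɖʐ      
alveolo-palatal   tɕ        dʑ      
Every place of articulation has a voiced member except postalveolar, where /dʒ/ would be expected.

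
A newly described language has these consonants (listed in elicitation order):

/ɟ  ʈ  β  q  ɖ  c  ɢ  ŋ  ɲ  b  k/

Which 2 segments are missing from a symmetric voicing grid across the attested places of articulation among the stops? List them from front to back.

place of articulation  voiceless  voiced  
bilabial          —         b       
retroflex         ʈ         ɖ       
palatal           c         ɟ       
velar             k         —       
uvular            q         ɢ       
Gaps, from front to back: bilabial lacks voiceless (/p/); velar lacks voiced (/ɡ/).

/p/, /ɡ/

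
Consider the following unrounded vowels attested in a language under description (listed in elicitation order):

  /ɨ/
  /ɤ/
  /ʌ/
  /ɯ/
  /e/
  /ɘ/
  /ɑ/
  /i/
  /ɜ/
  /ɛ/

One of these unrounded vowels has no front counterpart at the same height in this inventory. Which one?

/ɑ/

High: /i/ ~ /ɨ/ ~ /ɯ/
High-mid: /e/ ~ /ɘ/ ~ /ɤ/
Low-mid: /ɛ/ ~ /ɜ/ ~ /ʌ/
Low: only /ɑ/ (back); no front partner.
So /ɑ/ is the unpaired segment.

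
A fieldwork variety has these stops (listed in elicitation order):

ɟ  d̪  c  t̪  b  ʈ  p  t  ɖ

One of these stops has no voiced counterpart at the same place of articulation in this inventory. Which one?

Bilabial: /p/ ~ /b/
Dental: /t̪/ ~ /d̪/
Retroflex: /ʈ/ ~ /ɖ/
Palatal: /c/ ~ /ɟ/
Alveolar: only /t/ (voiceless); no voiced partner.
So /t/ is the unpaired segment.

/t/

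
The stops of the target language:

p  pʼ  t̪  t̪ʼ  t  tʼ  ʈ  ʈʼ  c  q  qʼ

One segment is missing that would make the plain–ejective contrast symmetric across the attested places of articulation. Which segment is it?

place of articulation  plain     ejective
bilabial          p         pʼ      
dental            t̪        t̪ʼ     
alveolar          t         tʼ      
retroflex         ʈ         ʈʼ      
palatal           c         —       
uvular            q         qʼ      
The palatal row has no ejective member, so the gap is the ejective palatal stop /cʼ/.

/cʼ/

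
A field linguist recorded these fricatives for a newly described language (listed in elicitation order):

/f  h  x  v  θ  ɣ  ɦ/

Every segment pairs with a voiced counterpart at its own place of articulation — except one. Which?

Labiodental: /f/ ~ /v/
Velar: /x/ ~ /ɣ/
Glottal: /h/ ~ /ɦ/
Dental: only /θ/ (voiceless); no voiced partner.
So /θ/ is the unpaired segment.

/θ/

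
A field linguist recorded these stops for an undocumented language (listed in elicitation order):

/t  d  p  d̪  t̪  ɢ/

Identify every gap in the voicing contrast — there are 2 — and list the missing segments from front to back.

bilabial: voiceless /p/, voiced —.
dental: voiceless /t̪/, voiced /d̪/.
alveolar: voiceless /t/, voiced /d/.
uvular: voiceless —, voiced /ɢ/.
Gaps, from front to back: bilabial lacks voiced (/b/); uvular lacks voiceless (/q/).

/b/, /q/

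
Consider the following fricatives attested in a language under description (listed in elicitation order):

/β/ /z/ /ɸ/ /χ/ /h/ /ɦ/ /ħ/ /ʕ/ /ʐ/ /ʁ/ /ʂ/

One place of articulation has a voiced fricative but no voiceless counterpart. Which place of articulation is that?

Voiceless: /ɸ/ (bilabial), /ʂ/ (retroflex), /χ/ (uvular), /ħ/ (pharyngeal), /h/ (glottal).
Voiced: /β/ (bilabial), /z/ (alveolar), /ʐ/ (retroflex), /ʁ/ (uvular), /ʕ/ (pharyngeal), /ɦ/ (glottal).
Every place of articulation has a voiceless member except alveolar, where /s/ would be expected.

alveolar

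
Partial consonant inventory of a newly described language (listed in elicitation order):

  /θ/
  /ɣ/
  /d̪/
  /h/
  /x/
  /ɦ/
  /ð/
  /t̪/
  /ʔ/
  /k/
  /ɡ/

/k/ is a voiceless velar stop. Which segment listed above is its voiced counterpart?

/ɡ/

The voiced counterpart is a voiced velar stop — in this inventory, /ɡ/.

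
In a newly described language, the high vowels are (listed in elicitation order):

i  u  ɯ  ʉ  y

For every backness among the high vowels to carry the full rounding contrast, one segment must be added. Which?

/ɨ/

front: unrounded /i/, rounded /y/.
central: unrounded —, rounded /ʉ/.
back: unrounded /ɯ/, rounded /u/.
The central row has no unrounded member, so the gap is the central unrounded vowel /ɨ/.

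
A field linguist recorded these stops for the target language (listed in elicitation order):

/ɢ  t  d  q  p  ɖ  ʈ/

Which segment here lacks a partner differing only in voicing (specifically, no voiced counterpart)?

Alveolar: /t/ ~ /d/
Retroflex: /ʈ/ ~ /ɖ/
Uvular: /q/ ~ /ɢ/
Bilabial: only /p/ (voiceless); no voiced partner.
So /p/ is the unpaired segment.

/p/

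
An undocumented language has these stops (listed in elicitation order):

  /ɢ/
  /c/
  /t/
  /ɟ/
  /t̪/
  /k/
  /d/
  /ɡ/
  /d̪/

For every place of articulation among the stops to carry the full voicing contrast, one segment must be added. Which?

/q/

place of articulation  voiceless  voiced  
dental            t̪        d̪      
alveolar          t         d       
palatal           c         ɟ       
velar             k         ɡ       
uvular            —         ɢ       
The uvular row has no voiceless member, so the gap is the voiceless uvular stop /q/.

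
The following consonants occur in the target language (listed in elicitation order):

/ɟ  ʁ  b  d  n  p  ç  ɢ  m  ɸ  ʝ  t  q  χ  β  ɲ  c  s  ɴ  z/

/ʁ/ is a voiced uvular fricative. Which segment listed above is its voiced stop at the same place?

The voiced stop at the same place is a voiced uvular stop — in this inventory, /ɢ/.

/ɢ/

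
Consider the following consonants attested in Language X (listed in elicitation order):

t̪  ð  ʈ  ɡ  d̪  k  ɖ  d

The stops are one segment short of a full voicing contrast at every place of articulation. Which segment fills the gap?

/t/

dental: voiceless /t̪/, voiced /d̪/.
alveolar: voiceless —, voiced /d/.
retroflex: voiceless /ʈ/, voiced /ɖ/.
velar: voiceless /k/, voiced /ɡ/.
The alveolar row has no voiceless member, so the gap is the voiceless alveolar stop /t/.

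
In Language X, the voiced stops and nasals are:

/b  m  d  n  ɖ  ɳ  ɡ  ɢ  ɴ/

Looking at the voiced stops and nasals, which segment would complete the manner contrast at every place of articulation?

place of articulation  oral stop  nasal   
bilabial          b         m       
alveolar          d         n       
retroflex         ɖ         ɳ       
velar             ɡ         —       
uvular            ɢ         ɴ       
The velar row has no nasal member, so the gap is the velar nasal /ŋ/.

/ŋ/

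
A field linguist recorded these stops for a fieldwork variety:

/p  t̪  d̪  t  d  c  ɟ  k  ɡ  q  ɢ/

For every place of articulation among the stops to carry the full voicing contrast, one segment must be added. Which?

Voiceless: /p/ (bilabial), /t̪/ (dental), /t/ (alveolar), /c/ (palatal), /k/ (velar), /q/ (uvular).
Voiced: /d̪/ (dental), /d/ (alveolar), /ɟ/ (palatal), /ɡ/ (velar), /ɢ/ (uvular).
The bilabial row has no voiced member, so the gap is the voiced bilabial stop /b/.

/b/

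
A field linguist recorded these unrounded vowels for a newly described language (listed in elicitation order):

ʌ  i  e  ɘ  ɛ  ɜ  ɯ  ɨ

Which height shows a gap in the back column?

high-mid

Front: /i/ (high), /e/ (high-mid), /ɛ/ (low-mid).
Central: /ɨ/ (high), /ɘ/ (high-mid), /ɜ/ (low-mid).
Back: /ɯ/ (high), /ʌ/ (low-mid).
Every height has a back member except high-mid, where /ɤ/ would be expected.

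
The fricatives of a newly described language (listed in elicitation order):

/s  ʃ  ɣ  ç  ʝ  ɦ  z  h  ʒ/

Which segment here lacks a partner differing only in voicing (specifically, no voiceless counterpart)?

Alveolar: /s/ ~ /z/
Postalveolar: /ʃ/ ~ /ʒ/
Palatal: /ç/ ~ /ʝ/
Glottal: /h/ ~ /ɦ/
Velar: only /ɣ/ (voiced); no voiceless partner.
So /ɣ/ is the unpaired segment.

/ɣ/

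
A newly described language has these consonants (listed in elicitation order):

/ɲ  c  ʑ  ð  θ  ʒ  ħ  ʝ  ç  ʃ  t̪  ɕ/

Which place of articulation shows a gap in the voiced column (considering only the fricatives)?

pharyngeal

dental: voiceless /θ/, voiced /ð/.
postalveolar: voiceless /ʃ/, voiced /ʒ/.
alveolo-palatal: voiceless /ɕ/, voiced /ʑ/.
palatal: voiceless /ç/, voiced /ʝ/.
pharyngeal: voiceless /ħ/, voiced —.
Every place of articulation has a voiced member except pharyngeal, where /ʕ/ would be expected.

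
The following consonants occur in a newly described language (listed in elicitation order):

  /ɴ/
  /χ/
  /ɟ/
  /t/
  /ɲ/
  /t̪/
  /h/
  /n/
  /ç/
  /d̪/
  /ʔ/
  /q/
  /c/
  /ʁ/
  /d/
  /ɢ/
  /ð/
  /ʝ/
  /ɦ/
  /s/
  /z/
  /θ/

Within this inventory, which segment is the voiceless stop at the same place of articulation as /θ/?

/t̪/

/θ/ is a voiceless dental fricative.
The voiceless stop at the same place is a voiceless dental stop — in this inventory, /t̪/.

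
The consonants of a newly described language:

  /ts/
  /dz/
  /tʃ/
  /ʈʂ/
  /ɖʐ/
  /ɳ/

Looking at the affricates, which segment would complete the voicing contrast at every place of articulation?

alveolar: voiceless /ts/, voiced /dz/.
postalveolar: voiceless /tʃ/, voiced —.
retroflex: voiceless /ʈʂ/, voiced /ɖʐ/.
The postalveolar row has no voiced member, so the gap is the voiced postalveolar affricate /dʒ/.

/dʒ/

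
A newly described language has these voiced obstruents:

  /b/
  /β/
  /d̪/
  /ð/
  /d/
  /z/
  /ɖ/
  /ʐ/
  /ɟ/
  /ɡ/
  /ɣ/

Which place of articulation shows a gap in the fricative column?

palatal

bilabial: stop /b/, fricative /β/.
dental: stop /d̪/, fricative /ð/.
alveolar: stop /d/, fricative /z/.
retroflex: stop /ɖ/, fricative /ʐ/.
palatal: stop /ɟ/, fricative —.
velar: stop /ɡ/, fricative /ɣ/.
Every place of articulation has a fricative member except palatal, where /ʝ/ would be expected.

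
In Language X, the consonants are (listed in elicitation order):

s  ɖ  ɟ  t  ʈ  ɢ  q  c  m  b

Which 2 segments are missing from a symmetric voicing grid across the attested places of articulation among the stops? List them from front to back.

/p/, /d/

bilabial: voiceless —, voiced /b/.
alveolar: voiceless /t/, voiced —.
retroflex: voiceless /ʈ/, voiced /ɖ/.
palatal: voiceless /c/, voiced /ɟ/.
uvular: voiceless /q/, voiced /ɢ/.
Gaps, from front to back: bilabial lacks voiceless (/p/); alveolar lacks voiced (/d/).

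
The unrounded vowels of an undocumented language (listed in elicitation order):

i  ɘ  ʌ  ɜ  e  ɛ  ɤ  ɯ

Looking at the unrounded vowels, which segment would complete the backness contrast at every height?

height            front     central   back    
high              i         —         ɯ       
high-mid          e         ɘ         ɤ       
low-mid           ɛ         ɜ         ʌ       
The high row has no central member, so the gap is the high central unrounded vowel /ɨ/.

/ɨ/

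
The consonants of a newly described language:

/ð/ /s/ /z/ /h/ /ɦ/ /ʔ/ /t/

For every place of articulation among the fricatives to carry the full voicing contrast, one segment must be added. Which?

Voiceless: /s/ (alveolar), /h/ (glottal).
Voiced: /ð/ (dental), /z/ (alveolar), /ɦ/ (glottal).
The dental row has no voiceless member, so the gap is the voiceless dental fricative /θ/.

/θ/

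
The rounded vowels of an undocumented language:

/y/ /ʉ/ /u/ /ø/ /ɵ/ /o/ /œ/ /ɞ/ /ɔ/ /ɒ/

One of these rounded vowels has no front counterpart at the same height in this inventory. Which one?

High: /y/ ~ /ʉ/ ~ /u/
High-mid: /ø/ ~ /ɵ/ ~ /o/
Low-mid: /œ/ ~ /ɞ/ ~ /ɔ/
Low: only /ɒ/ (back); no front partner.
So /ɒ/ is the unpaired segment.

/ɒ/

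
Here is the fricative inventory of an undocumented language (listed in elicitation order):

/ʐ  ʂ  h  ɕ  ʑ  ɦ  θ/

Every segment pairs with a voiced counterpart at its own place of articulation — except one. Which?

/θ/

Retroflex: /ʂ/ ~ /ʐ/
Alveolo-palatal: /ɕ/ ~ /ʑ/
Glottal: /h/ ~ /ɦ/
Dental: only /θ/ (voiceless); no voiced partner.
So /θ/ is the unpaired segment.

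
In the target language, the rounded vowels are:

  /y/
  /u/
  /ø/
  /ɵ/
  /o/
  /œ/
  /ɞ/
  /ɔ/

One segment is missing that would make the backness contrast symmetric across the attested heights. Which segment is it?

Front: /y/ (high), /ø/ (high-mid), /œ/ (low-mid).
Central: /ɵ/ (high-mid), /ɞ/ (low-mid).
Back: /u/ (high), /o/ (high-mid), /ɔ/ (low-mid).
The high row has no central member, so the gap is the high central rounded vowel /ʉ/.

/ʉ/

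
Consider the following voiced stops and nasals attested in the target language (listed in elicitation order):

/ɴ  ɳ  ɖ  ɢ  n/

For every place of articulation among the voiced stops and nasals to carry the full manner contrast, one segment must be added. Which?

Oral stop: /ɖ/ (retroflex), /ɢ/ (uvular).
Nasal: /n/ (alveolar), /ɳ/ (retroflex), /ɴ/ (uvular).
The alveolar row has no oral stop member, so the gap is the alveolar oral stop /d/.

/d/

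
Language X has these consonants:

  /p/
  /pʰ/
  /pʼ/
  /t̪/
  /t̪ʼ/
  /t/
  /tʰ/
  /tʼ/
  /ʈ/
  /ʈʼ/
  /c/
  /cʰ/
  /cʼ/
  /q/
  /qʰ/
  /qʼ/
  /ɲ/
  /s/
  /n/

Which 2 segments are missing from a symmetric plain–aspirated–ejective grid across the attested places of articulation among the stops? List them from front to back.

/t̪ʰ/, /ʈʰ/

bilabial: plain /p/, aspirated /pʰ/, ejective /pʼ/.
dental: plain /t̪/, aspirated —, ejective /t̪ʼ/.
alveolar: plain /t/, aspirated /tʰ/, ejective /tʼ/.
retroflex: plain /ʈ/, aspirated —, ejective /ʈʼ/.
palatal: plain /c/, aspirated /cʰ/, ejective /cʼ/.
uvular: plain /q/, aspirated /qʰ/, ejective /qʼ/.
Gaps, from front to back: dental lacks aspirated (/t̪ʰ/); retroflex lacks aspirated (/ʈʰ/).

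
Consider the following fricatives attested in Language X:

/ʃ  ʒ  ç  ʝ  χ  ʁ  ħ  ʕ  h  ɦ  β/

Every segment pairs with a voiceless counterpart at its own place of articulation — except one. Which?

Postalveolar: /ʃ/ ~ /ʒ/
Palatal: /ç/ ~ /ʝ/
Uvular: /χ/ ~ /ʁ/
Pharyngeal: /ħ/ ~ /ʕ/
Glottal: /h/ ~ /ɦ/
Bilabial: only /β/ (voiced); no voiceless partner.
So /β/ is the unpaired segment.

/β/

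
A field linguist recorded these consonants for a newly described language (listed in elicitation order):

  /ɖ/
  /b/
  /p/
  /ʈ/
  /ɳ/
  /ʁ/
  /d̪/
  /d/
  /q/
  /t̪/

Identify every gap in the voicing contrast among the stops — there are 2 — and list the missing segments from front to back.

bilabial: voiceless /p/, voiced /b/.
dental: voiceless /t̪/, voiced /d̪/.
alveolar: voiceless —, voiced /d/.
retroflex: voiceless /ʈ/, voiced /ɖ/.
uvular: voiceless /q/, voiced —.
Gaps, from front to back: alveolar lacks voiceless (/t/); uvular lacks voiced (/ɢ/).

/t/, /ɢ/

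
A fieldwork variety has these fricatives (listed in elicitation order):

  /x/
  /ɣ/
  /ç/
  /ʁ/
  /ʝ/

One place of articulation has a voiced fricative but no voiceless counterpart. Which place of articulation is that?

Voiceless: /ç/ (palatal), /x/ (velar).
Voiced: /ʝ/ (palatal), /ɣ/ (velar), /ʁ/ (uvular).
Every place of articulation has a voiceless member except uvular, where /χ/ would be expected.

uvular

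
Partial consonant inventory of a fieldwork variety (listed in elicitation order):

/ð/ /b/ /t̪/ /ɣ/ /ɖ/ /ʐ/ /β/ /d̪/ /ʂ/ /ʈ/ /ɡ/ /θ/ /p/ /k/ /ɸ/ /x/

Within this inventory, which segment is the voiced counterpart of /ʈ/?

/ʈ/ is a voiceless retroflex stop.
The voiced counterpart is a voiced retroflex stop — in this inventory, /ɖ/.

/ɖ/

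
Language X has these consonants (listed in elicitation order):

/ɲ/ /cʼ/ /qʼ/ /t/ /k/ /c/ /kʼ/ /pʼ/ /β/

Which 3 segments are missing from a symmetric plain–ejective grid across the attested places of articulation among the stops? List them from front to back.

/p/, /tʼ/, /q/

place of articulation  plain     ejective
bilabial          —         pʼ      
alveolar          t         —       
palatal           c         cʼ      
velar             k         kʼ      
uvular            —         qʼ      
Gaps, from front to back: bilabial lacks plain (/p/); alveolar lacks ejective (/tʼ/); uvular lacks plain (/q/).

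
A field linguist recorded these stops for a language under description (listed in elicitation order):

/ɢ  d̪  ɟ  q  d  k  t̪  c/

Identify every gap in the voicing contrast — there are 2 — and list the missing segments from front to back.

Voiceless: /t̪/ (dental), /c/ (palatal), /k/ (velar), /q/ (uvular).
Voiced: /d̪/ (dental), /d/ (alveolar), /ɟ/ (palatal), /ɢ/ (uvular).
Gaps, from front to back: alveolar lacks voiceless (/t/); velar lacks voiced (/ɡ/).

/t/, /ɡ/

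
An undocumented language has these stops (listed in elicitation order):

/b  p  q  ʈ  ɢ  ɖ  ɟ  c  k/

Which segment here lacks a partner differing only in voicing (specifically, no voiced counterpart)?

Bilabial: /p/ ~ /b/
Retroflex: /ʈ/ ~ /ɖ/
Palatal: /c/ ~ /ɟ/
Uvular: /q/ ~ /ɢ/
Velar: only /k/ (voiceless); no voiced partner.
So /k/ is the unpaired segment.

/k/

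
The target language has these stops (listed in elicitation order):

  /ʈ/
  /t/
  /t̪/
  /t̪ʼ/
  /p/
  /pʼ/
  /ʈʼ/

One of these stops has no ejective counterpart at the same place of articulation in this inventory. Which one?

/t/

Bilabial: /p/ ~ /pʼ/
Dental: /t̪/ ~ /t̪ʼ/
Retroflex: /ʈ/ ~ /ʈʼ/
Alveolar: only /t/ (plain); no ejective partner.
So /t/ is the unpaired segment.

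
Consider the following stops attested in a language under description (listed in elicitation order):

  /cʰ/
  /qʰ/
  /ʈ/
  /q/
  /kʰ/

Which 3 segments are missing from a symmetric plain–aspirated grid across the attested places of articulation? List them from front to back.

/ʈʰ/, /c/, /k/

Plain: /ʈ/ (retroflex), /q/ (uvular).
Aspirated: /cʰ/ (palatal), /kʰ/ (velar), /qʰ/ (uvular).
Gaps, from front to back: retroflex lacks aspirated (/ʈʰ/); palatal lacks plain (/c/); velar lacks plain (/k/).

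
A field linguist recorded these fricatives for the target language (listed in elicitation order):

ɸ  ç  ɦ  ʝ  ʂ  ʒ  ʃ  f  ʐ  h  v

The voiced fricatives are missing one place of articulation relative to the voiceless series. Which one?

place of articulation  voiceless  voiced  
bilabial          ɸ         —       
labiodental       f         v       
postalveolar      ʃ         ʒ       
retroflex         ʂ         ʐ       
palatal           ç         ʝ       
glottal           h         ɦ       
Every place of articulation has a voiced member except bilabial, where /β/ would be expected.

bilabial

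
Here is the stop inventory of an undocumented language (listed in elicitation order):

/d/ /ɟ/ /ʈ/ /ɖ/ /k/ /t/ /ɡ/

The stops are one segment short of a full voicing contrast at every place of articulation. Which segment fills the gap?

/c/

place of articulation  voiceless  voiced  
alveolar          t         d       
retroflex         ʈ         ɖ       
palatal           —         ɟ       
velar             k         ɡ       
The palatal row has no voiceless member, so the gap is the voiceless palatal stop /c/.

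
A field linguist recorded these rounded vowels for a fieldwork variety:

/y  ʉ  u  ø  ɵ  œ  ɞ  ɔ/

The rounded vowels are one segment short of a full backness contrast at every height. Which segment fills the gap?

/o/

Front: /y/ (high), /ø/ (high-mid), /œ/ (low-mid).
Central: /ʉ/ (high), /ɵ/ (high-mid), /ɞ/ (low-mid).
Back: /u/ (high), /ɔ/ (low-mid).
The high-mid row has no back member, so the gap is the high-mid back rounded vowel /o/.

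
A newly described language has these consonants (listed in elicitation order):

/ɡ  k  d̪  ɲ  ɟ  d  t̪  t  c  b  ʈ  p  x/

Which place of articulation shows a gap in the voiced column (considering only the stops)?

retroflex

bilabial: voiceless /p/, voiced /b/.
dental: voiceless /t̪/, voiced /d̪/.
alveolar: voiceless /t/, voiced /d/.
retroflex: voiceless /ʈ/, voiced —.
palatal: voiceless /c/, voiced /ɟ/.
velar: voiceless /k/, voiced /ɡ/.
Every place of articulation has a voiced member except retroflex, where /ɖ/ would be expected.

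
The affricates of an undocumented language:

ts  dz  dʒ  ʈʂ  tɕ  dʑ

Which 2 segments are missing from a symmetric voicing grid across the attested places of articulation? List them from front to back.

/tʃ/, /ɖʐ/

Voiceless: /ts/ (alveolar), /ʈʂ/ (retroflex), /tɕ/ (alveolo-palatal).
Voiced: /dz/ (alveolar), /dʒ/ (postalveolar), /dʑ/ (alveolo-palatal).
Gaps, from front to back: postalveolar lacks voiceless (/tʃ/); retroflex lacks voiced (/ɖʐ/).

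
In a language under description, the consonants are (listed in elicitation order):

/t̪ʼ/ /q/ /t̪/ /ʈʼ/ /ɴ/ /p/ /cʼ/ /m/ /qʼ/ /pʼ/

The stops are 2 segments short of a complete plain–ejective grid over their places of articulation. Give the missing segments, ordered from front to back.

/ʈ/, /c/

bilabial: plain /p/, ejective /pʼ/.
dental: plain /t̪/, ejective /t̪ʼ/.
retroflex: plain —, ejective /ʈʼ/.
palatal: plain —, ejective /cʼ/.
uvular: plain /q/, ejective /qʼ/.
Gaps, from front to back: retroflex lacks plain (/ʈ/); palatal lacks plain (/c/).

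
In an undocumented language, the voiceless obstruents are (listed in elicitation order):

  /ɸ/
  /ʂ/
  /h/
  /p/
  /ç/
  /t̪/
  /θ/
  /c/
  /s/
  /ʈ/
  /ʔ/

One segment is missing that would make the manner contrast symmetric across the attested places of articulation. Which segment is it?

bilabial: stop /p/, fricative /ɸ/.
dental: stop /t̪/, fricative /θ/.
alveolar: stop —, fricative /s/.
retroflex: stop /ʈ/, fricative /ʂ/.
palatal: stop /c/, fricative /ç/.
glottal: stop /ʔ/, fricative /h/.
The alveolar row has no stop member, so the gap is the alveolar stop /t/.

/t/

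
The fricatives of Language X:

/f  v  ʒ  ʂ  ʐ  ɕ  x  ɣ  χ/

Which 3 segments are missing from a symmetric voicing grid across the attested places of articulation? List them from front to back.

place of articulation  voiceless  voiced  
labiodental       f         v       
postalveolar      —         ʒ       
retroflex         ʂ         ʐ       
alveolo-palatal   ɕ         —       
velar             x         ɣ       
uvular            χ         —       
Gaps, from front to back: postalveolar lacks voiceless (/ʃ/); alveolo-palatal lacks voiced (/ʑ/); uvular lacks voiced (/ʁ/).

/ʃ/, /ʑ/, /ʁ/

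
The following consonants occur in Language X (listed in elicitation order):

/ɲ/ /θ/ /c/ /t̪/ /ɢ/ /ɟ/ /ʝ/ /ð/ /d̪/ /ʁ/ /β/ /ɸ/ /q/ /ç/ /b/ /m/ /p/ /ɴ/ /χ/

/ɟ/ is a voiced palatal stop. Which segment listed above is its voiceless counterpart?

/c/

The voiceless counterpart is a voiceless palatal stop — in this inventory, /c/.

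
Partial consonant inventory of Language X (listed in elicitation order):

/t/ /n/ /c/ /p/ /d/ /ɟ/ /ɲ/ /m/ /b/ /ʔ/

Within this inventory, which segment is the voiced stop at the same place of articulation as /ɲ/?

/ɟ/

/ɲ/ is a palatal nasal.
The voiced stop at the same place is a voiced palatal stop — in this inventory, /ɟ/.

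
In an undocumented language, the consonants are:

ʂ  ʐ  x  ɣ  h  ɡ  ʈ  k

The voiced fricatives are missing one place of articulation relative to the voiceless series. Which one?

retroflex: voiceless /ʂ/, voiced /ʐ/.
velar: voiceless /x/, voiced /ɣ/.
glottal: voiceless /h/, voiced —.
Every place of articulation has a voiced member except glottal, where /ɦ/ would be expected.

glottal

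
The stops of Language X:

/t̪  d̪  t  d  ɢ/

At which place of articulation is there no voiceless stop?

place of articulation  voiceless  voiced  
dental            t̪        d̪      
alveolar          t         d       
uvular            —         ɢ       
Every place of articulation has a voiceless member except uvular, where /q/ would be expected.

uvular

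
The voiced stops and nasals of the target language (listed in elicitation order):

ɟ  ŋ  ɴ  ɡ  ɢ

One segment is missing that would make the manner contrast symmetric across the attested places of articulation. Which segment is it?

palatal: oral stop /ɟ/, nasal —.
velar: oral stop /ɡ/, nasal /ŋ/.
uvular: oral stop /ɢ/, nasal /ɴ/.
The palatal row has no nasal member, so the gap is the palatal nasal /ɲ/.

/ɲ/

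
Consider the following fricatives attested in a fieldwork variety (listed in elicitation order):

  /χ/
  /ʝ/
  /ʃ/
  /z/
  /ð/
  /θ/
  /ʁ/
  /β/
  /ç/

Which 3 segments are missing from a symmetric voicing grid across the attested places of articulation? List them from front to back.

/ɸ/, /s/, /ʒ/

Voiceless: /θ/ (dental), /ʃ/ (postalveolar), /ç/ (palatal), /χ/ (uvular).
Voiced: /β/ (bilabial), /ð/ (dental), /z/ (alveolar), /ʝ/ (palatal), /ʁ/ (uvular).
Gaps, from front to back: bilabial lacks voiceless (/ɸ/); alveolar lacks voiceless (/s/); postalveolar lacks voiced (/ʒ/).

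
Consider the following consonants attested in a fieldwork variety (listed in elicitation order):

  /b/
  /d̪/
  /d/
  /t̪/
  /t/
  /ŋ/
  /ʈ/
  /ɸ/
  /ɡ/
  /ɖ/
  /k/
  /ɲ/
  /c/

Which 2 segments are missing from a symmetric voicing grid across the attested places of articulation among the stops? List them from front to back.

bilabial: voiceless —, voiced /b/.
dental: voiceless /t̪/, voiced /d̪/.
alveolar: voiceless /t/, voiced /d/.
retroflex: voiceless /ʈ/, voiced /ɖ/.
palatal: voiceless /c/, voiced —.
velar: voiceless /k/, voiced /ɡ/.
Gaps, from front to back: bilabial lacks voiceless (/p/); palatal lacks voiced (/ɟ/).

/p/, /ɟ/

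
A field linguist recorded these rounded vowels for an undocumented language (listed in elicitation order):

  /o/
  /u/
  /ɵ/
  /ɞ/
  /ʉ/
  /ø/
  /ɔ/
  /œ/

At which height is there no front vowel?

high: front —, central /ʉ/, back /u/.
high-mid: front /ø/, central /ɵ/, back /o/.
low-mid: front /œ/, central /ɞ/, back /ɔ/.
Every height has a front member except high, where /y/ would be expected.

high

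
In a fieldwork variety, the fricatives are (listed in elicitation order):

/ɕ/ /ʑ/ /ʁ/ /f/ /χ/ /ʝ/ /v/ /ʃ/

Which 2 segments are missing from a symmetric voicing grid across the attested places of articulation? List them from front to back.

/ʒ/, /ç/

place of articulation  voiceless  voiced  
labiodental       f         v       
postalveolar      ʃ         —       
alveolo-palatal   ɕ         ʑ       
palatal           —         ʝ       
uvular            χ         ʁ       
Gaps, from front to back: postalveolar lacks voiced (/ʒ/); palatal lacks voiceless (/ç/).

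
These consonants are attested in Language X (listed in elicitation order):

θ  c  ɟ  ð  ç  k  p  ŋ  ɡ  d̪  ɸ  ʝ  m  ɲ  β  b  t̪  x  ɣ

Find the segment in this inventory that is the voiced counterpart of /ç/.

/ʝ/

/ç/ is a voiceless palatal fricative.
The voiced counterpart is a voiced palatal fricative — in this inventory, /ʝ/.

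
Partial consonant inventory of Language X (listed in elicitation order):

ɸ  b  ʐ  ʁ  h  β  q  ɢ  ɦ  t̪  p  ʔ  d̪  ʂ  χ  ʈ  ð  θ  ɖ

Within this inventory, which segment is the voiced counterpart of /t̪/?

/d̪/

/t̪/ is a voiceless dental stop.
The voiced counterpart is a voiced dental stop — in this inventory, /d̪/.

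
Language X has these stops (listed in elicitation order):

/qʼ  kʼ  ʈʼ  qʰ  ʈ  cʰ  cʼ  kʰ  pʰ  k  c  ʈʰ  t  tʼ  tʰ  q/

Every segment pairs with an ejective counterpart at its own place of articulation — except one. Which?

Alveolar: /t/ ~ /tʰ/ ~ /tʼ/
Retroflex: /ʈ/ ~ /ʈʰ/ ~ /ʈʼ/
Palatal: /c/ ~ /cʰ/ ~ /cʼ/
Velar: /k/ ~ /kʰ/ ~ /kʼ/
Uvular: /q/ ~ /qʰ/ ~ /qʼ/
Bilabial: only /pʰ/ (aspirated); no ejective partner.
So /pʰ/ is the unpaired segment.

/pʰ/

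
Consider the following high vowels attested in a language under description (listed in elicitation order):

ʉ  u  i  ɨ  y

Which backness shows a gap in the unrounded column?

Unrounded: /i/ (front), /ɨ/ (central).
Rounded: /y/ (front), /ʉ/ (central), /u/ (back).
Every backness has an unrounded member except back, where /ɯ/ would be expected.

back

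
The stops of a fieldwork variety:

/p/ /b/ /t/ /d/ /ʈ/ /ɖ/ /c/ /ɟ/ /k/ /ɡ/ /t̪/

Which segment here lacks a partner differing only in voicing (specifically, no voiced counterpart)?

Bilabial: /p/ ~ /b/
Alveolar: /t/ ~ /d/
Retroflex: /ʈ/ ~ /ɖ/
Palatal: /c/ ~ /ɟ/
Velar: /k/ ~ /ɡ/
Dental: only /t̪/ (voiceless); no voiced partner.
So /t̪/ is the unpaired segment.

/t̪/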